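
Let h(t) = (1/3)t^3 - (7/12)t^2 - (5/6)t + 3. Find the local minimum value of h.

Critical points: h'(t) = t^2 - (7/6)t - 5/6 vanishes at t = -1/2, 5/3.
Second-derivative test with h''(t) = 2t - 7/6: h''(-1/2) = -13/6 < 0 ⇒ local maximum; h''(5/3) = 13/6 > 0 ⇒ local minimum.
Thus h has its local minimum at t = 5/3, with value 497/324.

497/324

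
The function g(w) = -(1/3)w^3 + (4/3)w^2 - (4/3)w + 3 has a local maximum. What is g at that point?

g'(w) = -w^2 + (8/3)w - 4/3 = 0 at w = 2/3, 2.
g''(w) = -2w + 8/3. g''(2/3) = 4/3 > 0 ⇒ local minimum; g''(2) = -4/3 < 0 ⇒ local maximum.
Thus g has its local maximum at w = 2, with value 3.

3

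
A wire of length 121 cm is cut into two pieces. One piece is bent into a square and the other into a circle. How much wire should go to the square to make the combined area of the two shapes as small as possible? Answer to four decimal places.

Let x be the length used for the square. Square side x/4; circle radius (121−x)/(2π).
A(x) = (x/4)² + π·((121−x)/(2π))² = x²/16 + (121−x)²/(4π) for 0 ≤ x ≤ 121. A'(x) = x/8 − (121−x)/(2π) = 0 gives x = 4·121/(π+4) ≈ 67.7720.
A'' = 1/8 + 1/(2π) > 0, so this gives the minimum combined area; x ≈ 67.7720 cm to the square.

67.7720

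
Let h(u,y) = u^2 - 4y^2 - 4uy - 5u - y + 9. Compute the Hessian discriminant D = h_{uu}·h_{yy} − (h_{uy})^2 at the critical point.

∂h/∂u = 2u - 4y - 5 = 0 and ∂h/∂y = -4u - 8y - 1 = 0, so (u, y) = (9/8, -11/16).
The Hessian has h_{uu} = 2, h_{yy} = -8, h_{uy} = -4, giving D = -32 < 0, so the point is a saddle point.
D = (2)·(-8) − (-4)^2 = -32.

-32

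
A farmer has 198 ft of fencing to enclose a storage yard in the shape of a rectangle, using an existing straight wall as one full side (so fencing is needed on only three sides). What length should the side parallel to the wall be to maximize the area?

Let the sides perpendicular to the wall have length x and the parallel side y, so 2x + y = 198 and the area is A = xy = x(198 − 2x).
A'(x) = 198 − 4x = 0 gives x = 99/2, and A''(x) = −4 < 0 confirms a maximum.
Then y = 198 − 2·99/2 = 99 and A = 9801/2.

99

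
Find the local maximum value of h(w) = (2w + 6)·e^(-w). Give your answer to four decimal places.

Differentiating with the product rule gives h'(w) = (-2w - 4)·e^(-w). Since e^(-w) > 0, the only critical point is w = -2.
h''(-2) has the same sign as -2 < 0, so this is a local maximum.
h(-2) = (2)·e^(2) ≈ 14.7781.

14.7781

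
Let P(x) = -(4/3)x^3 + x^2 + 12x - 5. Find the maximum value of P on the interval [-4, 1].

145/3

P'(x) = -4x^2 + 2x + 12, whose only zero in [-4, 1] is x = -3/2.
Evaluating at the critical points and endpoints: P(-4) = 145/3,  P(-3/2) = -65/4,  P(1) = 20/3.
So the maximum is P(-4) = 145/3.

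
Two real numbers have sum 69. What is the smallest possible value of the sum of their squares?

4761/2

With a + b = 69, a^2 + b^2 = a^2 + (69 − a)^2.
The derivative 2a − 2(69 − a) = 4a − 138 vanishes at a = 69/2; second derivative 4 > 0, a minimum.
The minimum is 2·(69/2)^2 = 4761/2.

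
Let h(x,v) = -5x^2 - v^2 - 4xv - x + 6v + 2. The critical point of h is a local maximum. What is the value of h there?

213/4

∂h/∂x = -10x - 4v - 1 = 0 and ∂h/∂v = -4x - 2v + 6 = 0, so (x, v) = (-13/2, 16).
The Hessian has h_{xx} = -10, h_{vv} = -2, h_{xv} = -4, giving D = 4 > 0 with h_{xx} < 0, so the point is a local maximum.
h(-13/2, 16) = 213/4.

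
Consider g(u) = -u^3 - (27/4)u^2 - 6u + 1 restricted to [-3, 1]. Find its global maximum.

39/16

Differentiating, g'(u) = -3u^2 - (27/2)u - 6; whose only zero in [-3, 1] is u = -1/2.
Compare values at every candidate in [-3, 1]: g(-3) = -59/4; g(-1/2) = 39/16; g(1) = -51/4.
Hence the absolute maximum is 39/16 at u = -1/2.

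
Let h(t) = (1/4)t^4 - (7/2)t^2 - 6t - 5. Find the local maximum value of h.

h'(t) = t^3 - 7t - 6. Setting h'(t) = 0 gives t ∈ {-2, -1, 3}.
Second-derivative test with h''(t) = 3t^2 - 7: h''(-2) = 5 > 0 ⇒ local minimum; h''(-1) = -4 < 0 ⇒ local maximum; h''(3) = 20 > 0 ⇒ local minimum.
Thus h has its local maximum at t = -1, with value -9/4.

-9/4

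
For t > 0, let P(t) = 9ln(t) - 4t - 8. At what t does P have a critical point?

9/4

P'(t) = 9/t − 4 = 0 gives t = 9/4.
P''(t) = -9/t², which is negative for t > 0, so this is a local maximum.
P(9/4) = 9·ln(9/4) - 9 - 8 ≈ -9.7016.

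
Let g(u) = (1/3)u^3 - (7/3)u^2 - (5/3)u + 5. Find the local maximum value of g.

428/81

g'(u) = u^2 - (14/3)u - 5/3 = 0 at u = -1/3, 5.
g''(u) = 2u - 14/3. g''(-1/3) = -16/3 < 0 ⇒ local maximum; g''(5) = 16/3 > 0 ⇒ local minimum.
The local maximum is g(-1/3) = 428/81.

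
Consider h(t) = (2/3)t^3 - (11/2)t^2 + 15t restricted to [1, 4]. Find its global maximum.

44/3

The derivative is 2t^2 - 11t + 15, which vanishes at t = 5/2 and t = 3.
Evaluating at the critical points and endpoints: h(1) = 61/6,  h(5/2) = 325/24,  h(3) = 27/2,  h(4) = 44/3.
So the maximum is h(4) = 44/3.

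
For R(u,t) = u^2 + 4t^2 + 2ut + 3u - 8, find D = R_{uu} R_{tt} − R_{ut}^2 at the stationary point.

∂R/∂u = 2u + 2t + 3 = 0 and ∂R/∂t = 2u + 8t = 0, so (u, t) = (-2, 1/2).
The Hessian has R_{uu} = 2, R_{tt} = 8, R_{ut} = 2, giving D = 12 > 0 with R_{uu} > 0, so the point is a local minimum.
D = (2)·(8) − (2)^2 = 12.

12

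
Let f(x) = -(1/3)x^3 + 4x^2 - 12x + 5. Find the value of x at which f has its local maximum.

6

f'(x) = -x^2 + 8x - 12. Setting f'(x) = 0 gives x ∈ {2, 6}.
Second-derivative test with f''(x) = -2x + 8: f''(2) = 4 > 0 ⇒ local minimum; f''(6) = -4 < 0 ⇒ local maximum.
So the local maximum value is f(6) = 5.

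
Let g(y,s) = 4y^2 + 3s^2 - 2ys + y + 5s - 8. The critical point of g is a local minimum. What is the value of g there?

-465/44

∂g/∂y = 8y - 2s + 1 = 0 and ∂g/∂s = -2y + 6s + 5 = 0, so (y, s) = (-4/11, -21/22).
The Hessian has g_{yy} = 8, g_{ss} = 6, g_{ys} = -2, giving D = 44 > 0 with g_{yy} > 0, so the point is a local minimum.
g(-4/11, -21/22) = -465/44.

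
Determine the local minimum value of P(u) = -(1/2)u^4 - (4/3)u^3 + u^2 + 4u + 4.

P'(u) = -2u^3 - 4u^2 + 2u + 4. Setting P'(u) = 0 gives u ∈ {-2, -1, 1}.
Since P''(u) = -6u^2 - 8u + 2, we get P''(-2) = -6 < 0 ⇒ local maximum; P''(-1) = 4 > 0 ⇒ local minimum; P''(1) = -12 < 0 ⇒ local maximum.
The local minimum is P(-1) = 11/6.

11/6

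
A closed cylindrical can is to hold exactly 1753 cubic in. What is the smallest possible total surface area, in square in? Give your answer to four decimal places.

With radius r and height h, πr²h = 1753 so h = 1753/(πr²), and S(r) = 2πr² + 2πrh = 2πr² + 2·1753/r.
S'(r) = 4πr − 2·1753/r² = 0 ⇒ r³ = 1753/(2π), so r ≈ 6.5343 and h = 2r ≈ 13.0686.
S''(r) = 4π + 4·1753/r³ > 0, so this is the minimum; S ≈ 804.8269.

804.8269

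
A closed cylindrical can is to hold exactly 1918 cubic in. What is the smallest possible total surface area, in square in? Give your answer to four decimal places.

854.5686

With radius r and height h, πr²h = 1918 so h = 1918/(πr²), and S(r) = 2πr² + 2πrh = 2πr² + 2·1918/r.
S'(r) = 4πr − 2·1918/r² = 0 ⇒ r³ = 1918/(2π), so r ≈ 6.7332 and h = 2r ≈ 13.4664.
S''(r) = 4π + 4·1918/r³ > 0, so this is the minimum; S ≈ 854.5686.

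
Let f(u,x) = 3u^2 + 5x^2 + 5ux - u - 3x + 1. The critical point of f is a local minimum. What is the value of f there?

18/35

∂f/∂u = 6u + 5x - 1 = 0 and ∂f/∂x = 5u + 10x - 3 = 0, so (u, x) = (-1/7, 13/35).
The Hessian has f_{uu} = 6, f_{xx} = 10, f_{ux} = 5, giving D = 35 > 0 with f_{uu} > 0, so the point is a local minimum.
f(-1/7, 13/35) = 18/35.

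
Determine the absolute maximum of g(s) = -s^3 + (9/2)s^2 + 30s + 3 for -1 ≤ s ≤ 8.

The derivative is -3s^2 + 9s + 30, whose only zero in [-1, 8] is s = 5.
Compare values at every candidate in [-1, 8]: g(-1) = -43/2,  g(5) = 281/2,  g(8) = 19.
So the maximum is g(5) = 281/2.

281/2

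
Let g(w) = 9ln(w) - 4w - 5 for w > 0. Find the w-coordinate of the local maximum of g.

9/4

g'(w) = 9/w − 4 = 0 gives w = 9/4.
g''(w) = -9/w², which is negative for w > 0, so this is a local maximum.
g(9/4) = 9·ln(9/4) - 9 - 5 ≈ -6.7016.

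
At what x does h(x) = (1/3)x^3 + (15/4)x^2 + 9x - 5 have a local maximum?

h'(x) = x^2 + (15/2)x + 9 = 0 at x = -6, -3/2.
Second-derivative test with h''(x) = 2x + 15/2: h''(-6) = -9/2 < 0 ⇒ local maximum; h''(-3/2) = 9/2 > 0 ⇒ local minimum.
The local maximum is h(-6) = 4.

-6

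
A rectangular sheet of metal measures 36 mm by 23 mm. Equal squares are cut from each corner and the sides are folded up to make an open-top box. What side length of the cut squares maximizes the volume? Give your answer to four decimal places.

With cut size x, the volume is V(x) = x(36 − 2x)(23 − 2x) for 0 < x < 11.5.
V'(x) = 12x^2 − 236x + 828. Setting V'(x) = 0 gives x ≈ 4.5708 (the root in (0, 11.5)).
V''(x) = 24x − 236 is negative there, so this is the maximum; V ≈ 1701.3178.

4.5708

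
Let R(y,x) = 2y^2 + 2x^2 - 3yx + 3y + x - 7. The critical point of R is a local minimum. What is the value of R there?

-78/7

∂R/∂y = 4y - 3x + 3 = 0 and ∂R/∂x = -3y + 4x + 1 = 0, so (y, x) = (-15/7, -13/7).
The Hessian has R_{yy} = 4, R_{xx} = 4, R_{yx} = -3, giving D = 7 > 0 with R_{yy} > 0, so the point is a local minimum.
R(-15/7, -13/7) = -78/7.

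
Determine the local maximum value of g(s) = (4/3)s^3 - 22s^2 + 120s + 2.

Critical points: g'(s) = 4s^2 - 44s + 120 vanishes at s = 5, 6.
g''(s) = 8s - 44. g''(5) = -4 < 0 ⇒ local maximum; g''(6) = 4 > 0 ⇒ local minimum.
The local maximum is g(5) = 656/3.

656/3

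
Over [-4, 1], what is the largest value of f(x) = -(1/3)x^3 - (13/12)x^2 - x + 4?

12

f'(x) = -x^2 - (13/6)x - 1, which vanishes at x = -3/2 and x = -2/3.
Compare values at every candidate in [-4, 1]: f(-4) = 12, f(-3/2) = 67/16, f(-2/3) = 347/81, f(1) = 19/12.
So the maximum is f(-4) = 12.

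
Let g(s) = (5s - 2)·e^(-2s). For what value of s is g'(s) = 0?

By the product rule, g'(s) = (-10s + 9)·e^(-2s). Since e^(-2s) > 0, the only critical point is s = 9/10.
g''(9/10) has the same sign as -10 < 0, so this is a local maximum.
g(9/10) = (5/2)·e^(-9/5) ≈ 0.4132.

9/10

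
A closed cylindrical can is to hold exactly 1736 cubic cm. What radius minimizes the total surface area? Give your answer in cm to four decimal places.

6.5131

With radius r and height h, πr²h = 1736 so h = 1736/(πr²), and S(r) = 2πr² + 2πrh = 2πr² + 2·1736/r.
S'(r) = 4πr − 2·1736/r² = 0 ⇒ r³ = 1736/(2π), so r ≈ 6.5131 and h = 2r ≈ 13.0263.
S''(r) = 4π + 4·1736/r³ > 0, so this is the minimum; S ≈ 799.6152.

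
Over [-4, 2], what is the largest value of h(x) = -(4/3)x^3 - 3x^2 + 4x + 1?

The derivative is -4x^2 - 6x + 4, which vanishes at x = -2 and x = 1/2.
Evaluating at the critical points and endpoints: h(-4) = 67/3; h(-2) = -25/3; h(1/2) = 25/12; h(2) = -41/3.
So the maximum is h(-4) = 67/3.

67/3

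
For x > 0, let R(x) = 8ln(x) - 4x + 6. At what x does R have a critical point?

2

R'(x) = 8/x − 4 = 0 gives x = 2.
R''(x) = -8/x², which is negative for x > 0, so this is a local maximum.
R(2) = 8·ln(2) - 8 + 6 ≈ 3.5452.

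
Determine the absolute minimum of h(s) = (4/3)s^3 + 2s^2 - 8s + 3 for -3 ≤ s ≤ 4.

The derivative is 4s^2 + 4s - 8, which vanishes at s = -2 and s = 1.
Candidates: h(-3) = 9, h(-2) = 49/3, h(1) = -5/3, h(4) = 265/3.
Hence the absolute minimum is -5/3 at s = 1.

-5/3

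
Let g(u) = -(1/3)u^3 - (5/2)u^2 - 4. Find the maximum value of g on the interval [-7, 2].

The derivative is -u^2 - 5u, which vanishes at u = -5 and u = 0.
Candidates: g(-7) = -73/6, g(-5) = -149/6, g(0) = -4, g(2) = -50/3.
The maximum over the interval is -4, attained at u = 0.

-4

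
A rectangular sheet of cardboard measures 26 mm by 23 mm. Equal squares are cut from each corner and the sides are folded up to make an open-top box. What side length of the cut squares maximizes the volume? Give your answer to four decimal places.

With cut size x, the volume is V(x) = x(26 − 2x)(23 − 2x) for 0 < x < 11.5.
V'(x) = 12x^2 − 196x + 598. Setting V'(x) = 0 gives x ≈ 4.0604 (the root in (0, 11.5)).
V''(x) = 24x − 196 is negative there, so this is the maximum; V ≈ 1080.1809.

4.0604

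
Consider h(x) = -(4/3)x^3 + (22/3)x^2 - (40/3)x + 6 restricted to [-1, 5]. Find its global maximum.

28

Differentiating, h'(x) = -4x^2 + (44/3)x - 40/3; which vanishes at x = 5/3 and x = 2.
Evaluating at the critical points and endpoints: h(-1) = 28, h(5/3) = -164/81, h(2) = -2, h(5) = -44.
The maximum over the interval is 28, attained at x = -1.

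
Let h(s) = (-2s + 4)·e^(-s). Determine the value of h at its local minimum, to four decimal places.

By the product rule, h'(s) = (2s - 6)·e^(-s). Since e^(-s) > 0, the only critical point is s = 3.
h''(3) has the same sign as 2 > 0, so this is a local minimum.
h(3) = (-2)·e^(-3) ≈ -0.0996.

-0.0996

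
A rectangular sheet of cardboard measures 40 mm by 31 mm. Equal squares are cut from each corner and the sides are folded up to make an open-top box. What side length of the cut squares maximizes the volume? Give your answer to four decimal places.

5.7757

With cut size x, the volume is V(x) = x(40 − 2x)(31 − 2x) for 0 < x < 15.5.
V'(x) = 12x^2 − 284x + 1240. Setting V'(x) = 0 gives x ≈ 5.7757 (the root in (0, 15.5)).
V''(x) = 24x − 284 is negative there, so this is the maximum; V ≈ 3195.6107.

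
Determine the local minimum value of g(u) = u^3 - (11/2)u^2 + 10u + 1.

g'(u) = 3u^2 - 11u + 10 = 0 at u = 5/3, 2.
Since g''(u) = 6u - 11, we get g''(5/3) = -1 < 0 ⇒ local maximum; g''(2) = 1 > 0 ⇒ local minimum.
Thus g has its local minimum at u = 2, with value 7.

7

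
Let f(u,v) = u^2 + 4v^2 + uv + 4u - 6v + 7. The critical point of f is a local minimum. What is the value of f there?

-19/15

∂f/∂u = 2u + v + 4 = 0 and ∂f/∂v = u + 8v - 6 = 0, so (u, v) = (-38/15, 16/15).
The Hessian has f_{uu} = 2, f_{vv} = 8, f_{uv} = 1, giving D = 15 > 0 with f_{uu} > 0, so the point is a local minimum.
f(-38/15, 16/15) = -19/15.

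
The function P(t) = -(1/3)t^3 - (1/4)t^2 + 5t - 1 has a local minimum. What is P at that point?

P'(t) = -t^2 - (1/2)t + 5. Setting P'(t) = 0 gives t ∈ {-5/2, 2}.
Second-derivative test with P''(t) = -2t - 1/2: P''(-5/2) = 9/2 > 0 ⇒ local minimum; P''(2) = -9/2 < 0 ⇒ local maximum.
Thus P has its local minimum at t = -5/2, with value -473/48.

-473/48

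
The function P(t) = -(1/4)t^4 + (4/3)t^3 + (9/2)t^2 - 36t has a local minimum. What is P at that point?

-207/4

P'(t) = -t^3 + 4t^2 + 9t - 36. Setting P'(t) = 0 gives t ∈ {-3, 3, 4}.
Since P''(t) = -3t^2 + 8t + 9, we get P''(-3) = -42 < 0 ⇒ local maximum; P''(3) = 6 > 0 ⇒ local minimum; P''(4) = -7 < 0 ⇒ local maximum.
So the local minimum value is P(3) = -207/4.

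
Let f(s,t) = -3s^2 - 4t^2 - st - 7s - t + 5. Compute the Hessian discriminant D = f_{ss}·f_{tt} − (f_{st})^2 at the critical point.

∂f/∂s = -6s - t - 7 = 0 and ∂f/∂t = -s - 8t - 1 = 0, so (s, t) = (-55/47, 1/47).
The Hessian has f_{ss} = -6, f_{tt} = -8, f_{st} = -1, giving D = 47 > 0 with f_{ss} < 0, so the point is a local maximum.
D = (-6)·(-8) − (-1)^2 = 47.

47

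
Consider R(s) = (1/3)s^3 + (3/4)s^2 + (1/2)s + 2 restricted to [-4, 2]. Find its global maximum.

R'(s) = s^2 + (3/2)s + 1/2, which vanishes at s = -1 and s = -1/2.
Candidates: R(-4) = -28/3; R(-1) = 23/12; R(-1/2) = 91/48; R(2) = 26/3.
Hence the absolute maximum is 26/3 at s = 2.

26/3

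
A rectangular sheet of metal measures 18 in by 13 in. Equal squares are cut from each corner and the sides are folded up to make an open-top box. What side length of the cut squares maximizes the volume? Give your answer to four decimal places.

2.4844

With cut size x, the volume is V(x) = x(18 − 2x)(13 − 2x) for 0 < x < 6.5.
V'(x) = 12x^2 − 124x + 234. Setting V'(x) = 0 gives x ≈ 2.4844 (the root in (0, 6.5)).
V''(x) = 24x − 124 is negative there, so this is the maximum; V ≈ 260.0078.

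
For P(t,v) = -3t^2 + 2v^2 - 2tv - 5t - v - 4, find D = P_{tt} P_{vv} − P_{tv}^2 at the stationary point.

∂P/∂t = -6t - 2v - 5 = 0 and ∂P/∂v = -2t + 4v - 1 = 0, so (t, v) = (-11/14, -1/7).
The Hessian has P_{tt} = -6, P_{vv} = 4, P_{tv} = -2, giving D = -28 < 0, so the point is a saddle point.
D = (-6)·(4) − (-2)^2 = -28.

-28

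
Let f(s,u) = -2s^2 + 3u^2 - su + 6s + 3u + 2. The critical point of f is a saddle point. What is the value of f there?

∂f/∂s = -4s - u + 6 = 0 and ∂f/∂u = -s + 6u + 3 = 0, so (s, u) = (39/25, -6/25).
The Hessian has f_{ss} = -4, f_{uu} = 6, f_{su} = -1, giving D = -25 < 0, so the point is a saddle point.
f(39/25, -6/25) = 158/25.

158/25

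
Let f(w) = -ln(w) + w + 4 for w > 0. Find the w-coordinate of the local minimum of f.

f'(w) = -1/w + 1 = 0 gives w = 1.
f''(w) = 1/w², which is positive for w > 0, so this is a local minimum.
f(1) = -1·ln(1) + 1 + 4 ≈ 5.0000.

1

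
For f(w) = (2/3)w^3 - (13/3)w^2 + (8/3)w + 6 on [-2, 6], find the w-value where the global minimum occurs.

The derivative is 2w^2 - (26/3)w + 8/3, which vanishes at w = 1/3 and w = 4.
Compare values at every candidate in [-2, 6]: f(-2) = -22, f(1/3) = 521/81, f(4) = -10, f(6) = 10.
Hence the absolute minimum is -22 at w = -2.

-2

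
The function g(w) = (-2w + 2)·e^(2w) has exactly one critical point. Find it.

By the product rule, g'(w) = (-4w + 2)·e^(2w). Since e^(2w) > 0, the only critical point is w = 1/2.
g''(1/2) has the same sign as -4 < 0, so this is a local maximum.
g(1/2) = (1)·e^(1) ≈ 2.7183.

1/2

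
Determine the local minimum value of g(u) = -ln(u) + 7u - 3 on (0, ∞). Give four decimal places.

g'(u) = -1/u + 7 = 0 gives u = 1/7.
g''(u) = 1/u², which is positive for u > 0, so this is a local minimum.
g(1/7) = -1·ln(1/7) + 1 - 3 ≈ -0.0541.

-0.0541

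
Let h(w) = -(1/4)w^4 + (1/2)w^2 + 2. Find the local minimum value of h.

2

h'(w) = -w^3 + w. Setting h'(w) = 0 gives w ∈ {-1, 0, 1}.
Second-derivative test with h''(w) = -3w^2 + 1: h''(-1) = -2 < 0 ⇒ local maximum; h''(0) = 1 > 0 ⇒ local minimum; h''(1) = -2 < 0 ⇒ local maximum.
So the local minimum value is h(0) = 2.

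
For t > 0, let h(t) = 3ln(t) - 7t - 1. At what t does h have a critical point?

h'(t) = 3/t − 7 = 0 gives t = 3/7.
h''(t) = -3/t², which is negative for t > 0, so this is a local maximum.
h(3/7) = 3·ln(3/7) - 3 - 1 ≈ -6.5419.

3/7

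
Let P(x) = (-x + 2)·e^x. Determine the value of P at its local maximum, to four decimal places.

By the product rule, P'(x) = (-x + 1)·e^x. Since e^x > 0, the only critical point is x = 1.
P''(1) has the same sign as -1 < 0, so this is a local maximum.
P(1) = (1)·e^(1) ≈ 2.7183.

2.7183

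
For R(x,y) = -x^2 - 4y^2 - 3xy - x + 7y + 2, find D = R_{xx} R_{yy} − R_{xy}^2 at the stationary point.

∂R/∂x = -2x - 3y - 1 = 0 and ∂R/∂y = -3x - 8y + 7 = 0, so (x, y) = (-29/7, 17/7).
The Hessian has R_{xx} = -2, R_{yy} = -8, R_{xy} = -3, giving D = 7 > 0 with R_{xx} < 0, so the point is a local maximum.
D = (-2)·(-8) − (-3)^2 = 7.

7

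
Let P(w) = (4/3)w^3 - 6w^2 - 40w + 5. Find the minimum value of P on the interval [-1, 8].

-535/3

Differentiating, P'(w) = 4w^2 - 12w - 40; whose only zero in [-1, 8] is w = 5.
Evaluating at the critical points and endpoints: P(-1) = 113/3, P(5) = -535/3, P(8) = -49/3.
Hence the absolute minimum is -535/3 at w = 5.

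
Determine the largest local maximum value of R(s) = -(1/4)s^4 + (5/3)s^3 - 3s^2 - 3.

-3

R'(s) = -s^3 + 5s^2 - 6s. Setting R'(s) = 0 gives s ∈ {0, 2, 3}.
Since R''(s) = -3s^2 + 10s - 6, we get R''(0) = -6 < 0 ⇒ local maximum; R''(2) = 2 > 0 ⇒ local minimum; R''(3) = -3 < 0 ⇒ local maximum.
Thus R has its largest local maximum at s = 0, with value -3.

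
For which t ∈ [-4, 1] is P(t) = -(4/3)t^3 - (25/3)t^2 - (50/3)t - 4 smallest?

1

P'(t) = -4t^2 - (50/3)t - 50/3, which vanishes at t = -5/2 and t = -5/3.
Evaluating at the critical points and endpoints: P(-4) = 44/3,  P(-5/2) = 77/12,  P(-5/3) = 551/81,  P(1) = -91/3.
Hence the absolute minimum is -91/3 at t = 1.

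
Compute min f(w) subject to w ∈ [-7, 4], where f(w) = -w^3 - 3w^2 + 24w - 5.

-85

The derivative is -3w^2 - 6w + 24, which vanishes at w = -4 and w = 2.
Compare values at every candidate in [-7, 4]: f(-7) = 23; f(-4) = -85; f(2) = 23; f(4) = -21.
Hence the absolute minimum is -85 at w = -4.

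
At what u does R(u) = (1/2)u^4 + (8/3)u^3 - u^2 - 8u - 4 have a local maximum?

Critical points: R'(u) = 2u^3 + 8u^2 - 2u - 8 vanishes at u = -4, -1, 1.
Second-derivative test with R''(u) = 6u^2 + 16u - 2: R''(-4) = 30 > 0 ⇒ local minimum; R''(-1) = -12 < 0 ⇒ local maximum; R''(1) = 20 > 0 ⇒ local minimum.
So the local maximum value is R(-1) = 5/6.

-1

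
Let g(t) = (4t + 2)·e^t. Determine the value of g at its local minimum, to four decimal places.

-0.8925

By the product rule, g'(t) = (4t + 6)·e^t. Since e^t > 0, the only critical point is t = -3/2.
g''(-3/2) has the same sign as 4 > 0, so this is a local minimum.
g(-3/2) = (-4)·e^(-3/2) ≈ -0.8925.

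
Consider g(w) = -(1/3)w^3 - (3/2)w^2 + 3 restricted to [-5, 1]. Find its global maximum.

43/6

g'(w) = -w^2 - 3w, which vanishes at w = -3 and w = 0.
Evaluating at the critical points and endpoints: g(-5) = 43/6, g(-3) = -3/2, g(0) = 3, g(1) = 7/6.
The maximum over the interval is 43/6, attained at w = -5.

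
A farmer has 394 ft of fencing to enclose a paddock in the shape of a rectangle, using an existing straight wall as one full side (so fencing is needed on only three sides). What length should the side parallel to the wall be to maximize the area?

197

Let the sides perpendicular to the wall have length x and the parallel side y, so 2x + y = 394 and the area is A = xy = x(394 − 2x).
A'(x) = 394 − 4x = 0 gives x = 197/2, and A''(x) = −4 < 0 confirms a maximum.
Then y = 394 − 2·197/2 = 197 and A = 38809/2.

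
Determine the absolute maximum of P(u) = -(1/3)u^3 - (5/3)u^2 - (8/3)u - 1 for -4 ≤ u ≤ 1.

Differentiating, P'(u) = -u^2 - (10/3)u - 8/3; which vanishes at u = -2 and u = -4/3.
Candidates: P(-4) = 13/3, P(-2) = 1/3, P(-4/3) = 31/81, P(1) = -17/3.
Hence the absolute maximum is 13/3 at u = -4.

13/3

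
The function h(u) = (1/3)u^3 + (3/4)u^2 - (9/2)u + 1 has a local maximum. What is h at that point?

h'(u) = u^2 + (3/2)u - 9/2 = 0 at u = -3, 3/2.
Second-derivative test with h''(u) = 2u + 3/2: h''(-3) = -9/2 < 0 ⇒ local maximum; h''(3/2) = 9/2 > 0 ⇒ local minimum.
Thus h has its local maximum at u = -3, with value 49/4.

49/4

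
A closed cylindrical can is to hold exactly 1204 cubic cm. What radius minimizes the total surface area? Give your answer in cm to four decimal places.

With radius r and height h, πr²h = 1204 so h = 1204/(πr²), and S(r) = 2πr² + 2πrh = 2πr² + 2·1204/r.
S'(r) = 4πr − 2·1204/r² = 0 ⇒ r³ = 1204/(2π), so r ≈ 5.7652 and h = 2r ≈ 11.5304.
S''(r) = 4π + 4·1204/r³ > 0, so this is the minimum; S ≈ 626.5161.

5.7652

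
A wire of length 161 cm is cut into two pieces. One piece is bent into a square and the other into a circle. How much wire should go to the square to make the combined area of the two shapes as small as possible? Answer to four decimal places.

90.1760

Let x be the length used for the square. Square side x/4; circle radius (161−x)/(2π).
A(x) = (x/4)² + π·((161−x)/(2π))² = x²/16 + (161−x)²/(4π) for 0 ≤ x ≤ 161. A'(x) = x/8 − (161−x)/(2π) = 0 gives x = 4·161/(π+4) ≈ 90.1760.
A'' = 1/8 + 1/(2π) > 0, so this gives the minimum combined area; x ≈ 90.1760 cm to the square.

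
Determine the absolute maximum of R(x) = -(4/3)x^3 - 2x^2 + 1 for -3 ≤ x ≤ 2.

R'(x) = -4x^2 - 4x, which vanishes at x = -1 and x = 0.
Candidates: R(-3) = 19, R(-1) = 1/3, R(0) = 1, R(2) = -53/3.
Hence the absolute maximum is 19 at x = -3.

19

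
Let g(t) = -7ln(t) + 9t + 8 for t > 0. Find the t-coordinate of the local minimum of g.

7/9

g'(t) = -7/t + 9 = 0 gives t = 7/9.
g''(t) = 7/t², which is positive for t > 0, so this is a local minimum.
g(7/9) = -7·ln(7/9) + 7 + 8 ≈ 16.7592.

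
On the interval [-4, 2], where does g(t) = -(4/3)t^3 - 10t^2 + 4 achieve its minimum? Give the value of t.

g'(t) = -4t^2 - 20t, whose only zero in [-4, 2] is t = 0.
Evaluating at the critical points and endpoints: g(-4) = -212/3,  g(0) = 4,  g(2) = -140/3.
So the minimum is g(-4) = -212/3.

-4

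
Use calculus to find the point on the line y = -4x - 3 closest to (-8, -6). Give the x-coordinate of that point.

4/17

Minimize D(x)^2 = (x + 8)^2 + (-4x + 3)^2.
d/dx[D^2] = 2(x + 8) + 2·(-4)·(-4x + 3) = 0 ⇒ x = 4/17.
Then y = -67/17 and the distance is √(1225/17) ≈ 8.4887.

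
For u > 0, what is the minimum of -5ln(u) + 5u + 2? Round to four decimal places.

7.0000

P'(u) = -5/u + 5 = 0 gives u = 1.
P''(u) = 5/u², which is positive for u > 0, so this is a local minimum.
P(1) = -5·ln(1) + 5 + 2 ≈ 7.0000.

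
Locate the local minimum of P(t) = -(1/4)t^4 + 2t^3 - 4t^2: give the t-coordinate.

P'(t) = -t^3 + 6t^2 - 8t. Setting P'(t) = 0 gives t ∈ {0, 2, 4}.
Second-derivative test with P''(t) = -3t^2 + 12t - 8: P''(0) = -8 < 0 ⇒ local maximum; P''(2) = 4 > 0 ⇒ local minimum; P''(4) = -8 < 0 ⇒ local maximum.
So the local minimum value is P(2) = -4.

2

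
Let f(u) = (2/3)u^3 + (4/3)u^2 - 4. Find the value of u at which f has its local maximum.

-4/3

f'(u) = 2u^2 + (8/3)u. Setting f'(u) = 0 gives u ∈ {-4/3, 0}.
Since f''(u) = 4u + 8/3, we get f''(-4/3) = -8/3 < 0 ⇒ local maximum; f''(0) = 8/3 > 0 ⇒ local minimum.
So the local maximum value is f(-4/3) = -260/81.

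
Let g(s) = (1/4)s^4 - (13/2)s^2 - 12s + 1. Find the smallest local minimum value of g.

Critical points: g'(s) = s^3 - 13s - 12 vanishes at s = -3, -1, 4.
Second-derivative test with g''(s) = 3s^2 - 13: g''(-3) = 14 > 0 ⇒ local minimum; g''(-1) = -10 < 0 ⇒ local maximum; g''(4) = 35 > 0 ⇒ local minimum.
So the smallest local minimum value is g(4) = -87.

-87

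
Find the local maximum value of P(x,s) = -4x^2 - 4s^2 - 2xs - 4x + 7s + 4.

139/15

∂P/∂x = -8x - 2s - 4 = 0 and ∂P/∂s = -2x - 8s + 7 = 0, so (x, s) = (-23/30, 16/15).
The Hessian has P_{xx} = -8, P_{ss} = -8, P_{xs} = -2, giving D = 60 > 0 with P_{xx} < 0, so the point is a local maximum.
P(-23/30, 16/15) = 139/15.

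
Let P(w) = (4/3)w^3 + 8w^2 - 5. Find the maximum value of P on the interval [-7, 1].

113/3

P'(w) = 4w^2 + 16w, which vanishes at w = -4 and w = 0.
Evaluating at the critical points and endpoints: P(-7) = -211/3; P(-4) = 113/3; P(0) = -5; P(1) = 13/3.
So the maximum is P(-4) = 113/3.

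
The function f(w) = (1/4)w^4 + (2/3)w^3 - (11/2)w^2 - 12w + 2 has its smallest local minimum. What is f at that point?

Critical points: f'(w) = w^3 + 2w^2 - 11w - 12 vanishes at w = -4, -1, 3.
Since f''(w) = 3w^2 + 4w - 11, we get f''(-4) = 21 > 0 ⇒ local minimum; f''(-1) = -12 < 0 ⇒ local maximum; f''(3) = 28 > 0 ⇒ local minimum.
The smallest local minimum is f(3) = -181/4.

-181/4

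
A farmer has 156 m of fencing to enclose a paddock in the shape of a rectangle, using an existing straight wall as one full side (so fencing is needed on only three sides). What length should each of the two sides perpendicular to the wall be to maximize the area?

Let the sides perpendicular to the wall have length x and the parallel side y, so 2x + y = 156 and the area is A = xy = x(156 − 2x).
A'(x) = 156 − 4x = 0 gives x = 39, and A''(x) = −4 < 0 confirms a maximum.
Then y = 156 − 2·39 = 78 and A = 3042.

39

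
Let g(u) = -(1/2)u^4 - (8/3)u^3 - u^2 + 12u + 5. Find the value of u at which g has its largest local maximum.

1

Critical points: g'(u) = -2u^3 - 8u^2 - 2u + 12 vanishes at u = -3, -2, 1.
Second-derivative test with g''(u) = -6u^2 - 16u - 2: g''(-3) = -8 < 0 ⇒ local maximum; g''(-2) = 6 > 0 ⇒ local minimum; g''(1) = -24 < 0 ⇒ local maximum.
The largest local maximum is g(1) = 77/6.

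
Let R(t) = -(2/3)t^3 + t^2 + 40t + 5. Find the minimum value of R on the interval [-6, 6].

Differentiating, R'(t) = -2t^2 + 2t + 40; which vanishes at t = -4 and t = 5.
Compare values at every candidate in [-6, 6]: R(-6) = -55, R(-4) = -289/3, R(5) = 440/3, R(6) = 137.
Hence the absolute minimum is -289/3 at t = -4.

-289/3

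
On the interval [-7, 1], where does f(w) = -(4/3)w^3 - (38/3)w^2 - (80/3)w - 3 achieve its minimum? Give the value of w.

The derivative is -4w^2 - (76/3)w - 80/3, which vanishes at w = -5 and w = -4/3.
Compare values at every candidate in [-7, 1]: f(-7) = 61/3; f(-5) = -59/3; f(-4/3) = 1069/81; f(1) = -131/3.
Hence the absolute minimum is -131/3 at w = 1.

1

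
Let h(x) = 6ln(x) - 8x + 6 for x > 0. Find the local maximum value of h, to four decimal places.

-1.7261

h'(x) = 6/x − 8 = 0 gives x = 3/4.
h''(x) = -6/x², which is negative for x > 0, so this is a local maximum.
h(3/4) = 6·ln(3/4) - 6 + 6 ≈ -1.7261.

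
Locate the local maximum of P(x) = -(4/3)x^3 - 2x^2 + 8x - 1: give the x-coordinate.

P'(x) = -4x^2 - 4x + 8. Setting P'(x) = 0 gives x ∈ {-2, 1}.
Second-derivative test with P''(x) = -8x - 4: P''(-2) = 12 > 0 ⇒ local minimum; P''(1) = -12 < 0 ⇒ local maximum.
So the local maximum value is P(1) = 11/3.

1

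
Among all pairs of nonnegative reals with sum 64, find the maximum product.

1024

With x + y = 64, the product is P(x) = x(64 − x).
P'(x) = 64 − 2x = 0 gives x = 32; P'' = −2 < 0, so this is the maximum.
P = 32·32 = 1024.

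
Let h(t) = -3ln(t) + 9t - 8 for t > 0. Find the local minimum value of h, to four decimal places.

h'(t) = -3/t + 9 = 0 gives t = 1/3.
h''(t) = 3/t², which is positive for t > 0, so this is a local minimum.
h(1/3) = -3·ln(1/3) + 3 - 8 ≈ -1.7042.

-1.7042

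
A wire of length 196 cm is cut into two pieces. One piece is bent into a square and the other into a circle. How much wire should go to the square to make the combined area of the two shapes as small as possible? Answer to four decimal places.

109.7794

Let x be the length used for the square. Square side x/4; circle radius (196−x)/(2π).
A(x) = (x/4)² + π·((196−x)/(2π))² = x²/16 + (196−x)²/(4π) for 0 ≤ x ≤ 196. A'(x) = x/8 − (196−x)/(2π) = 0 gives x = 4·196/(π+4) ≈ 109.7794.
A'' = 1/8 + 1/(2π) > 0, so this gives the minimum combined area; x ≈ 109.7794 cm to the square.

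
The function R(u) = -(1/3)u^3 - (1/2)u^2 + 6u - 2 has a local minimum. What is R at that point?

R'(u) = -u^2 - u + 6. Setting R'(u) = 0 gives u ∈ {-3, 2}.
Since R''(u) = -2u - 1, we get R''(-3) = 5 > 0 ⇒ local minimum; R''(2) = -5 < 0 ⇒ local maximum.
The local minimum is R(-3) = -31/2.

-31/2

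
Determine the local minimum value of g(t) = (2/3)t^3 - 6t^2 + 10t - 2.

g'(t) = 2t^2 - 12t + 10 = 0 at t = 1, 5.
Since g''(t) = 4t - 12, we get g''(1) = -8 < 0 ⇒ local maximum; g''(5) = 8 > 0 ⇒ local minimum.
Thus g has its local minimum at t = 5, with value -56/3.

-56/3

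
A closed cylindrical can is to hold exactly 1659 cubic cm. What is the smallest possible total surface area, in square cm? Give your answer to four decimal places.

With radius r and height h, πr²h = 1659 so h = 1659/(πr²), and S(r) = 2πr² + 2πrh = 2πr² + 2·1659/r.
S'(r) = 4πr − 2·1659/r² = 0 ⇒ r³ = 1659/(2π), so r ≈ 6.4154 and h = 2r ≈ 12.8308.
S''(r) = 4π + 4·1659/r³ > 0, so this is the minimum; S ≈ 775.7923.

775.7923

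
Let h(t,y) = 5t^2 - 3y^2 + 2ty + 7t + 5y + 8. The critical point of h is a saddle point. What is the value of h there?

∂h/∂t = 10t + 2y + 7 = 0 and ∂h/∂y = 2t - 6y + 5 = 0, so (t, y) = (-13/16, 9/16).
The Hessian has h_{tt} = 10, h_{yy} = -6, h_{ty} = 2, giving D = -64 < 0, so the point is a saddle point.
h(-13/16, 9/16) = 105/16.

105/16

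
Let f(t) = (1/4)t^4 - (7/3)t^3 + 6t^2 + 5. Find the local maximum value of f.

65/4

f'(t) = t^3 - 7t^2 + 12t = 0 at t = 0, 3, 4.
Since f''(t) = 3t^2 - 14t + 12, we get f''(0) = 12 > 0 ⇒ local minimum; f''(3) = -3 < 0 ⇒ local maximum; f''(4) = 4 > 0 ⇒ local minimum.
So the local maximum value is f(3) = 65/4.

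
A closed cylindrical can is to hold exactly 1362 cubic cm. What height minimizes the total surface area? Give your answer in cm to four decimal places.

12.0142

With radius r and height h, πr²h = 1362 so h = 1362/(πr²), and S(r) = 2πr² + 2πrh = 2πr² + 2·1362/r.
S'(r) = 4πr − 2·1362/r² = 0 ⇒ r³ = 1362/(2π), so r ≈ 6.0071 and h = 2r ≈ 12.0142.
S''(r) = 4π + 4·1362/r³ > 0, so this is the minimum; S ≈ 680.1937.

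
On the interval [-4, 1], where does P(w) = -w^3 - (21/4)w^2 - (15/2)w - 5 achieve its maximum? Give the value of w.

-4

The derivative is -3w^2 - (21/2)w - 15/2, which vanishes at w = -5/2 and w = -1.
Candidates: P(-4) = 5,  P(-5/2) = -55/16,  P(-1) = -7/4,  P(1) = -75/4.
Hence the absolute maximum is 5 at w = -4.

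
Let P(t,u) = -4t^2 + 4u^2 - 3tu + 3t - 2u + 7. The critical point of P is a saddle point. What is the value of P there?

∂P/∂t = -8t - 3u + 3 = 0 and ∂P/∂u = -3t + 8u - 2 = 0, so (t, u) = (18/73, 25/73).
The Hessian has P_{tt} = -8, P_{uu} = 8, P_{tu} = -3, giving D = -73 < 0, so the point is a saddle point.
P(18/73, 25/73) = 513/73.

513/73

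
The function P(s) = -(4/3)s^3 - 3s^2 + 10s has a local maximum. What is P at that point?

P'(s) = -4s^2 - 6s + 10 = 0 at s = -5/2, 1.
Second-derivative test with P''(s) = -8s - 6: P''(-5/2) = 14 > 0 ⇒ local minimum; P''(1) = -14 < 0 ⇒ local maximum.
The local maximum is P(1) = 17/3.

17/3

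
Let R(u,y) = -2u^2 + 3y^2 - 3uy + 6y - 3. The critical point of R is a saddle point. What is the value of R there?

-57/11

∂R/∂u = -4u - 3y = 0 and ∂R/∂y = -3u + 6y + 6 = 0, so (u, y) = (6/11, -8/11).
The Hessian has R_{uu} = -4, R_{yy} = 6, R_{uy} = -3, giving D = -33 < 0, so the point is a saddle point.
R(6/11, -8/11) = -57/11.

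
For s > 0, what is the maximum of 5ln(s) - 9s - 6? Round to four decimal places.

-13.9389

f'(s) = 5/s − 9 = 0 gives s = 5/9.
f''(s) = -5/s², which is negative for s > 0, so this is a local maximum.
f(5/9) = 5·ln(5/9) - 5 - 6 ≈ -13.9389.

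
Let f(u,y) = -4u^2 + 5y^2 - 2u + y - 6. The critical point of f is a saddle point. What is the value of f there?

-29/5

∂f/∂u = -8u - 2 = 0 and ∂f/∂y = 10y + 1 = 0, so (u, y) = (-1/4, -1/10).
The Hessian has f_{uu} = -8, f_{yy} = 10, f_{uy} = 0, giving D = -80 < 0, so the point is a saddle point.
f(-1/4, -1/10) = -29/5.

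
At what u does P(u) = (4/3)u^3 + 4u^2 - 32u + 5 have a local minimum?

Critical points: P'(u) = 4u^2 + 8u - 32 vanishes at u = -4, 2.
Since P''(u) = 8u + 8, we get P''(-4) = -24 < 0 ⇒ local maximum; P''(2) = 24 > 0 ⇒ local minimum.
Thus P has its local minimum at u = 2, with value -97/3.

2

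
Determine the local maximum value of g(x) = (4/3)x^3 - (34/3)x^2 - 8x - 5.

-295/81

Critical points: g'(x) = 4x^2 - (68/3)x - 8 vanishes at x = -1/3, 6.
Second-derivative test with g''(x) = 8x - 68/3: g''(-1/3) = -76/3 < 0 ⇒ local maximum; g''(6) = 76/3 > 0 ⇒ local minimum.
So the local maximum value is g(-1/3) = -295/81.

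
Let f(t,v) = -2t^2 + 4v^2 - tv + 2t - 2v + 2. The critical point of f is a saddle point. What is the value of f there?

∂f/∂t = -4t - v + 2 = 0 and ∂f/∂v = -t + 8v - 2 = 0, so (t, v) = (14/33, 10/33).
The Hessian has f_{tt} = -4, f_{vv} = 8, f_{tv} = -1, giving D = -33 < 0, so the point is a saddle point.
f(14/33, 10/33) = 70/33.

70/33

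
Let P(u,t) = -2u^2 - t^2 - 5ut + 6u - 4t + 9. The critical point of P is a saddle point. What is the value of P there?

∂P/∂u = -4u - 5t + 6 = 0 and ∂P/∂t = -5u - 2t - 4 = 0, so (u, t) = (-32/17, 46/17).
The Hessian has P_{uu} = -4, P_{tt} = -2, P_{ut} = -5, giving D = -17 < 0, so the point is a saddle point.
P(-32/17, 46/17) = -35/17.

-35/17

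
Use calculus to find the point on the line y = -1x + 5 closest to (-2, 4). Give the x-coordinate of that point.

Minimize D(x)^2 = (x + 2)^2 + (-x + 1)^2.
d/dx[D^2] = 2(x + 2) + 2·(-1)·(-x + 1) = 0 ⇒ x = -1/2.
Then y = 11/2 and the distance is √(9/2) ≈ 2.1213.

-1/2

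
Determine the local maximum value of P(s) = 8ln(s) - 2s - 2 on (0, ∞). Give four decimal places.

1.0904

P'(s) = 8/s − 2 = 0 gives s = 4.
P''(s) = -8/s², which is negative for s > 0, so this is a local maximum.
P(4) = 8·ln(4) - 8 - 2 ≈ 1.0904.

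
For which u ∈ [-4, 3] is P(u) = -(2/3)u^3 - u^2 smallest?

The derivative is -2u^2 - 2u, which vanishes at u = -1 and u = 0.
Candidates: P(-4) = 80/3; P(-1) = -1/3; P(0) = 0; P(3) = -27.
Hence the absolute minimum is -27 at u = 3.

3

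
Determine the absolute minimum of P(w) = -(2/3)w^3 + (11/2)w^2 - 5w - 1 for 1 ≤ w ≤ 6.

The derivative is -2w^2 + 11w - 5, whose only zero in [1, 6] is w = 5.
Evaluating at the critical points and endpoints: P(1) = -7/6,  P(5) = 169/6,  P(6) = 23.
Hence the absolute minimum is -7/6 at w = 1.

-7/6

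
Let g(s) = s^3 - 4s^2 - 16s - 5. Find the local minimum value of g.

g'(s) = 3s^2 - 8s - 16 = 0 at s = -4/3, 4.
Second-derivative test with g''(s) = 6s - 8: g''(-4/3) = -16 < 0 ⇒ local maximum; g''(4) = 16 > 0 ⇒ local minimum.
The local minimum is g(4) = -69.

-69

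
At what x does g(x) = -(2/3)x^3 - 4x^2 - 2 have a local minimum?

-4

Critical points: g'(x) = -2x^2 - 8x vanishes at x = -4, 0.
Since g''(x) = -4x - 8, we get g''(-4) = 8 > 0 ⇒ local minimum; g''(0) = -8 < 0 ⇒ local maximum.
Thus g has its local minimum at x = -4, with value -70/3.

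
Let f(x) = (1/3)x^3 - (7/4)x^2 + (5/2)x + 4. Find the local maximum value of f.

Critical points: f'(x) = x^2 - (7/2)x + 5/2 vanishes at x = 1, 5/2.
f''(x) = 2x - 7/2. f''(1) = -3/2 < 0 ⇒ local maximum; f''(5/2) = 3/2 > 0 ⇒ local minimum.
Thus f has its local maximum at x = 1, with value 61/12.

61/12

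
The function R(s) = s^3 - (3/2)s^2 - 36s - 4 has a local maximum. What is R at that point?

R'(s) = 3s^2 - 3s - 36 = 0 at s = -3, 4.
Since R''(s) = 6s - 3, we get R''(-3) = -21 < 0 ⇒ local maximum; R''(4) = 21 > 0 ⇒ local minimum.
So the local maximum value is R(-3) = 127/2.

127/2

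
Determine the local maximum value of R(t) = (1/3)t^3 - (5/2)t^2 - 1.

-1

Critical points: R'(t) = t^2 - 5t vanishes at t = 0, 5.
Since R''(t) = 2t - 5, we get R''(0) = -5 < 0 ⇒ local maximum; R''(5) = 5 > 0 ⇒ local minimum.
So the local maximum value is R(0) = -1.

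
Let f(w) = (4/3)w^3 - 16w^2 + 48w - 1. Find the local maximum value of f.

125/3

f'(w) = 4w^2 - 32w + 48. Setting f'(w) = 0 gives w ∈ {2, 6}.
f''(w) = 8w - 32. f''(2) = -16 < 0 ⇒ local maximum; f''(6) = 16 > 0 ⇒ local minimum.
Thus f has its local maximum at w = 2, with value 125/3.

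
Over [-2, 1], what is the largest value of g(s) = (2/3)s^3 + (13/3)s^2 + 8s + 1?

The derivative is 2s^2 + (26/3)s + 8, whose only zero in [-2, 1] is s = -4/3.
Compare values at every candidate in [-2, 1]: g(-2) = -3,  g(-4/3) = -287/81,  g(1) = 14.
The maximum over the interval is 14, attained at s = 1.

14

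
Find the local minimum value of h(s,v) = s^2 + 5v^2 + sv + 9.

9

∂h/∂s = 2s + v = 0 and ∂h/∂v = s + 10v = 0, so (s, v) = (0, 0).
The Hessian has h_{ss} = 2, h_{vv} = 10, h_{sv} = 1, giving D = 19 > 0 with h_{ss} > 0, so the point is a local minimum.
h(0, 0) = 9.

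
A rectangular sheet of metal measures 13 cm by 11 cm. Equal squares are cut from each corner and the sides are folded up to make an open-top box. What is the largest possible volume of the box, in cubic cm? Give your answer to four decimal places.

With cut size x, the volume is V(x) = x(13 − 2x)(11 − 2x) for 0 < x < 5.5.
V'(x) = 12x^2 − 96x + 143. Setting V'(x) = 0 gives x ≈ 1.9793 (the root in (0, 5.5)).
V''(x) = 24x − 96 is negative there, so this is the maximum; V ≈ 126.0104.

126.0104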